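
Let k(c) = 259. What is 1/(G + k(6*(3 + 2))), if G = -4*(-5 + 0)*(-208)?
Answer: -1/3901 ≈ -0.00025634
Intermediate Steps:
G = -4160 (G = -4*(-5)*(-208) = 20*(-208) = -4160)
1/(G + k(6*(3 + 2))) = 1/(-4160 + 259) = 1/(-3901) = -1/3901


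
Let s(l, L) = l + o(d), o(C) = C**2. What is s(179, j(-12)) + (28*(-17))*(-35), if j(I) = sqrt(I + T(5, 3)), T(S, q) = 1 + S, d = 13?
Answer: 17008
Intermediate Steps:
j(I) = sqrt(6 + I) (j(I) = sqrt(I + (1 + 5)) = sqrt(I + 6) = sqrt(6 + I))
s(l, L) = 169 + l (s(l, L) = l + 13**2 = l + 169 = 169 + l)
s(179, j(-12)) + (28*(-17))*(-35) = (169 + 179) + (28*(-17))*(-35) = 348 - 476*(-35) = 348 + 16660 = 17008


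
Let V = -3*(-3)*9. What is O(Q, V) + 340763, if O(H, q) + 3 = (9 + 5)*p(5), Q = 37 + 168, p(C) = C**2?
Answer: 341110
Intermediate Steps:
Q = 205
V = 81 (V = 9*9 = 81)
O(H, q) = 347 (O(H, q) = -3 + (9 + 5)*5**2 = -3 + 14*25 = -3 + 350 = 347)
O(Q, V) + 340763 = 347 + 340763 = 341110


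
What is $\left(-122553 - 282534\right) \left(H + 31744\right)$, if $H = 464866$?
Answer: $-201170255070$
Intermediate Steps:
$\left(-122553 - 282534\right) \left(H + 31744\right) = \left(-122553 - 282534\right) \left(464866 + 31744\right) = \left(-122553 - 282534\right) 496610 = \left(-405087\right) 496610 = -201170255070$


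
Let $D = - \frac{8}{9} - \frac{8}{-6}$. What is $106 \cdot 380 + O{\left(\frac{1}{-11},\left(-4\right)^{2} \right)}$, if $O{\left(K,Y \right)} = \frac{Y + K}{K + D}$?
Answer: $40325$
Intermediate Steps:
$D = \frac{4}{9}$ ($D = \left(-8\right) \frac{1}{9} - - \frac{4}{3} = - \frac{8}{9} + \frac{4}{3} = \frac{4}{9} \approx 0.44444$)
$O{\left(K,Y \right)} = \frac{K + Y}{\frac{4}{9} + K}$ ($O{\left(K,Y \right)} = \frac{Y + K}{K + \frac{4}{9}} = \frac{K + Y}{\frac{4}{9} + K}$)
$106 \cdot 380 + O{\left(\frac{1}{-11},\left(-4\right)^{2} \right)} = 106 \cdot 380 + \frac{9 \left(\frac{1}{-11} + \left(-4\right)^{2}\right)}{4 + \frac{9}{-11}} = 40280 + \frac{9 \left(- \frac{1}{11} + 16\right)}{4 + 9 \left(- \frac{1}{11}\right)} = 40280 + 9 \frac{1}{4 - \frac{9}{11}} \cdot \frac{175}{11} = 40280 + 9 \frac{1}{\frac{35}{11}} \cdot \frac{175}{11} = 40280 + 9 \cdot \frac{11}{35} \cdot \frac{175}{11} = 40280 + 45 = 40325$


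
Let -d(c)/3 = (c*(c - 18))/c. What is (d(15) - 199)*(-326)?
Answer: 61940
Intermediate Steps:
d(c) = 54 - 3*c (d(c) = -3*c*(c - 18)/c = -3*c*(-18 + c)/c = -3*(-18 + c) = 54 - 3*c)
(d(15) - 199)*(-326) = ((54 - 3*15) - 199)*(-326) = ((54 - 45) - 199)*(-326) = (9 - 199)*(-326) = -190*(-326) = 61940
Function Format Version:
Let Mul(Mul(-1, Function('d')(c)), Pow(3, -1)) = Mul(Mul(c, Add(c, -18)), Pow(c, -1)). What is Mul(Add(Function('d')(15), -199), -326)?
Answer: 61940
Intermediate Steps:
Function('d')(c) = Add(54, Mul(-3, c)) (Function('d')(c) = Mul(-3, Mul(Mul(c, Add(c, -18)), Pow(c, -1))) = Mul(-3, Mul(Mul(c, Add(-18, c)), Pow(c, -1))) = Mul(-3, Add(-18, c)) = Add(54, Mul(-3, c)))
Mul(Add(Function('d')(15), -199), -326) = Mul(Add(Add(54, Mul(-3, 15)), -199), -326) = Mul(Add(Add(54, -45), -199), -326) = Mul(Add(9, -199), -326) = Mul(-190, -326) = 61940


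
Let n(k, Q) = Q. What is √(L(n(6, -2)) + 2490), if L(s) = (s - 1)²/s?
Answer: √9942/2 ≈ 49.855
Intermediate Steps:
L(s) = (-1 + s)²/s
√(L(n(6, -2)) + 2490) = √((-1 - 2)²/(-2) + 2490) = √(-½*(-3)² + 2490) = √(-½*9 + 2490) = √(-9/2 + 2490) = √(4971/2) = √9942/2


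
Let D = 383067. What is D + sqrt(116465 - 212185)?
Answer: 383067 + 2*I*sqrt(23930) ≈ 3.8307e+5 + 309.39*I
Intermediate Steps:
D + sqrt(116465 - 212185) = 383067 + sqrt(116465 - 212185) = 383067 + sqrt(-95720) = 383067 + 2*I*sqrt(23930)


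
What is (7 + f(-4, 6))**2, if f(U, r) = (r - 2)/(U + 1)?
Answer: 289/9 ≈ 32.111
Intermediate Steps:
f(U, r) = (-2 + r)/(1 + U)
(7 + f(-4, 6))**2 = (7 + (-2 + 6)/(1 - 4))**2 = (7 + 4/(-3))**2 = (7 - 1/3*4)**2 = (7 - 4/3)**2 = (17/3)**2 = 289/9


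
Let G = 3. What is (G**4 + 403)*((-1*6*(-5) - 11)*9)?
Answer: 82764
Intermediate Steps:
(G**4 + 403)*((-1*6*(-5) - 11)*9) = (3**4 + 403)*((-1*6*(-5) - 11)*9) = (81 + 403)*((-6*(-5) - 11)*9) = 484*((30 - 11)*9) = 484*(19*9) = 484*171 = 82764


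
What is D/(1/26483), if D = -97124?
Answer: -2572134892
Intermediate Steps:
D/(1/26483) = -97124/(1/26483) = -97124/1/26483 = -97124*26483 = -2572134892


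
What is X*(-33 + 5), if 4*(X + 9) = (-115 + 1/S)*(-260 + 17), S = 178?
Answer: -34772913/178 ≈ -1.9535e+5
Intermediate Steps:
X = 4967559/712 (X = -9 + ((-115 + 1/178)*(-260 + 17))/4 = -9 + ((-115 + 1/178)*(-243))/4 = -9 + (-20469/178*(-243))/4 = -9 + (1/4)*(4973967/178) = -9 + 4973967/712 = 4967559/712 ≈ 6976.9)
X*(-33 + 5) = 4967559*(-33 + 5)/712 = (4967559/712)*(-28) = -34772913/178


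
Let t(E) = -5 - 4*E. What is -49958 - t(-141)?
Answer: -50517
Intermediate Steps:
-49958 - t(-141) = -49958 - (-5 - 4*(-141)) = -49958 - (-5 + 564) = -49958 - 1*559 = -49958 - 559 = -50517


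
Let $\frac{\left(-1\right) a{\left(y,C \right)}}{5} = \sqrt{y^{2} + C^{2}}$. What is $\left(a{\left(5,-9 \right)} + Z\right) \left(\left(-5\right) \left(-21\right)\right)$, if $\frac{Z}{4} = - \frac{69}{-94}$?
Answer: $\frac{14490}{47} - 525 \sqrt{106} \approx -5096.9$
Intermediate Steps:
$Z = \frac{138}{47}$ ($Z = 4 \left(- \frac{69}{-94}\right) = 4 \left(\left(-69\right) \left(- \frac{1}{94}\right)\right) = 4 \cdot \frac{69}{94} = \frac{138}{47} \approx 2.9362$)
$a{\left(y,C \right)} = - 5 \sqrt{C^{2} + y^{2}}$ ($a{\left(y,C \right)} = - 5 \sqrt{y^{2} + C^{2}} = - 5 \sqrt{C^{2} + y^{2}}$)
$\left(a{\left(5,-9 \right)} + Z\right) \left(\left(-5\right) \left(-21\right)\right) = \left(- 5 \sqrt{\left(-9\right)^{2} + 5^{2}} + \frac{138}{47}\right) \left(\left(-5\right) \left(-21\right)\right) = \left(- 5 \sqrt{81 + 25} + \frac{138}{47}\right) 105 = \left(- 5 \sqrt{106} + \frac{138}{47}\right) 105 = \left(\frac{138}{47} - 5 \sqrt{106}\right) 105 = \frac{14490}{47} - 525 \sqrt{106}$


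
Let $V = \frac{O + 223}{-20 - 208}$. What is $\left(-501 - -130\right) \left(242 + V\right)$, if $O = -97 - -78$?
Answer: $- \frac{1699551}{19} \approx -89450.0$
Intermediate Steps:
$O = -19$ ($O = -97 + 78 = -19$)
$V = - \frac{17}{19}$ ($V = \frac{-19 + 223}{-20 - 208} = \frac{204}{-228} = 204 \left(- \frac{1}{228}\right) = - \frac{17}{19} \approx -0.89474$)
$\left(-501 - -130\right) \left(242 + V\right) = \left(-501 - -130\right) \left(242 - \frac{17}{19}\right) = \left(-501 + \left(-59 + 189\right)\right) \frac{4581}{19} = \left(-501 + 130\right) \frac{4581}{19} = \left(-371\right) \frac{4581}{19} = - \frac{1699551}{19}$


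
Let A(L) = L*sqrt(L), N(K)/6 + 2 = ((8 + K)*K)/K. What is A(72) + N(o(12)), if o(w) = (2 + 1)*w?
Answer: 252 + 432*sqrt(2) ≈ 862.94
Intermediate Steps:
o(w) = 3*w
N(K) = 36 + 6*K (N(K) = -12 + 6*(((8 + K)*K)/K) = -12 + 6*((K*(8 + K))/K) = -12 + 6*(8 + K) = -12 + (48 + 6*K) = 36 + 6*K)
A(L) = L**(3/2)
A(72) + N(o(12)) = 72**(3/2) + (36 + 6*(3*12)) = 432*sqrt(2) + (36 + 6*36) = 432*sqrt(2) + (36 + 216) = 432*sqrt(2) + 252 = 252 + 432*sqrt(2)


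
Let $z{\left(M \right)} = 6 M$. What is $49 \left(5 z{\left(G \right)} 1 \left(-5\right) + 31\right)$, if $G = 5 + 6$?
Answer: $-79331$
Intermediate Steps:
$G = 11$
$49 \left(5 z{\left(G \right)} 1 \left(-5\right) + 31\right) = 49 \left(5 \cdot 6 \cdot 11 \cdot 1 \left(-5\right) + 31\right) = 49 \left(5 \cdot 66 \cdot 1 \left(-5\right) + 31\right) = 49 \left(5 \cdot 66 \left(-5\right) + 31\right) = 49 \left(330 \left(-5\right) + 31\right) = 49 \left(-1650 + 31\right) = 49 \left(-1619\right) = -79331$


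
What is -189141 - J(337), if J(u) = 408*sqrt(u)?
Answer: -189141 - 408*sqrt(337) ≈ -1.9663e+5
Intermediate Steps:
-189141 - J(337) = -189141 - 408*sqrt(337)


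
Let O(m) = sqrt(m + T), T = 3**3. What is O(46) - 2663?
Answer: -2663 + sqrt(73) ≈ -2654.5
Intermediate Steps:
T = 27
O(m) = sqrt(27 + m) (O(m) = sqrt(m + 27) = sqrt(27 + m))
O(46) - 2663 = sqrt(27 + 46) - 2663 = sqrt(73) - 2663 = -2663 + sqrt(73)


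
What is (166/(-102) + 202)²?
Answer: 104427961/2601 ≈ 40149.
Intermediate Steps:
(166/(-102) + 202)² = (166*(-1/102) + 202)² = (-83/51 + 202)² = (10219/51)² = 104427961/2601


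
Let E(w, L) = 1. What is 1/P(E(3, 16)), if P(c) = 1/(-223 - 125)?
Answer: -348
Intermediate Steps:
P(c) = -1/348 (P(c) = 1/(-348) = -1/348)
1/P(E(3, 16)) = 1/(-1/348) = -348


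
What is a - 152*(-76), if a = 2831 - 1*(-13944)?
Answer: 28327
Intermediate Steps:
a = 16775 (a = 2831 + 13944 = 16775)
a - 152*(-76) = 16775 - 152*(-76) = 16775 + 11552 = 28327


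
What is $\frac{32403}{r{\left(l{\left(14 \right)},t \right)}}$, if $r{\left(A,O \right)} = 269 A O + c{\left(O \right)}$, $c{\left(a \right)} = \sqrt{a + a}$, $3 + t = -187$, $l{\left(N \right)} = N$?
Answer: $- \frac{20338283}{449120607} - \frac{10801 i \sqrt{95}}{85332915330} \approx -0.045285 - 1.2337 \cdot 10^{-6} i$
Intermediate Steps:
$t = -190$ ($t = -3 - 187 = -190$)
$c{\left(a \right)} = \sqrt{2} \sqrt{a}$ ($c{\left(a \right)} = \sqrt{2 a} = \sqrt{2} \sqrt{a}$)
$r{\left(A,O \right)} = \sqrt{2} \sqrt{O} + 269 A O$ ($r{\left(A,O \right)} = 269 A O + \sqrt{2} \sqrt{O} = \sqrt{2} \sqrt{O} + 269 A O$)
$\frac{32403}{r{\left(l{\left(14 \right)},t \right)}} = \frac{32403}{\sqrt{2} \sqrt{-190} + 269 \cdot 14 \left(-190\right)} = \frac{32403}{\sqrt{2} i \sqrt{190} - 715540} = \frac{32403}{2 i \sqrt{95} - 715540} = \frac{32403}{-715540 + 2 i \sqrt{95}}$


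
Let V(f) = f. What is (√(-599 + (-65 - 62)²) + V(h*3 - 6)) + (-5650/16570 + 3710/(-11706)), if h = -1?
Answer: -93666469/9698421 + √15530 ≈ 114.96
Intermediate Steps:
(√(-599 + (-65 - 62)²) + V(h*3 - 6)) + (-5650/16570 + 3710/(-11706)) = (√(-599 + (-65 - 62)²) + (-1*3 - 6)) + (-5650/16570 + 3710/(-11706)) = (√(-599 + (-127)²) + (-3 - 6)) + (-5650*1/16570 + 3710*(-1/11706)) = (√(-599 + 16129) - 9) + (-565/1657 - 1855/5853) = (√15530 - 9) - 6380680/9698421 = (-9 + √15530) - 6380680/9698421 = -93666469/9698421 + √15530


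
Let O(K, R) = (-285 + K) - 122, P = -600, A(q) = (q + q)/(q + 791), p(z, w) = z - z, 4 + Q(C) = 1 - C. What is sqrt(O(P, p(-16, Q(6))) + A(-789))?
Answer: 2*I*sqrt(449) ≈ 42.379*I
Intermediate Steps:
Q(C) = -3 - C (Q(C) = -4 + (1 - C) = -3 - C)
p(z, w) = 0
A(q) = 2*q/(791 + q) (A(q) = (2*q)/(791 + q) = 2*q/(791 + q))
O(K, R) = -407 + K
sqrt(O(P, p(-16, Q(6))) + A(-789)) = sqrt((-407 - 600) + 2*(-789)/(791 - 789)) = sqrt(-1007 + 2*(-789)/2) = sqrt(-1007 + 2*(-789)*(1/2)) = sqrt(-1007 - 789) = sqrt(-1796) = 2*I*sqrt(449)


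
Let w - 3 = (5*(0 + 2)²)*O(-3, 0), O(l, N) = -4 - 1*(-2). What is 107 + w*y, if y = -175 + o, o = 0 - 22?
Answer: 7396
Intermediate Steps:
O(l, N) = -2 (O(l, N) = -4 + 2 = -2)
o = -22
w = -37 (w = 3 + (5*(0 + 2)²)*(-2) = 3 + (5*2²)*(-2) = 3 + (5*4)*(-2) = 3 + 20*(-2) = 3 - 40 = -37)
y = -197 (y = -175 - 22 = -197)
107 + w*y = 107 - 37*(-197) = 107 + 7289 = 7396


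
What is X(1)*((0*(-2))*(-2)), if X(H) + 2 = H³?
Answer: 0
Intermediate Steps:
X(H) = -2 + H³
X(1)*((0*(-2))*(-2)) = (-2 + 1³)*((0*(-2))*(-2)) = (-2 + 1)*(0*(-2)) = -1*0 = 0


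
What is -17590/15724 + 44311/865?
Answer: 340765407/6800630 ≈ 50.108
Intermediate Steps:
-17590/15724 + 44311/865 = -17590*1/15724 + 44311*(1/865) = -8795/7862 + 44311/865 = 340765407/6800630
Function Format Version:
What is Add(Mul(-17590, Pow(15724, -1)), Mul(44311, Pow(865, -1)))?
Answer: Rational(340765407, 6800630) ≈ 50.108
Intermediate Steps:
Add(Mul(-17590, Pow(15724, -1)), Mul(44311, Pow(865, -1))) = Add(Mul(-17590, Rational(1, 15724)), Mul(44311, Rational(1, 865))) = Add(Rational(-8795, 7862), Rational(44311, 865)) = Rational(340765407, 6800630)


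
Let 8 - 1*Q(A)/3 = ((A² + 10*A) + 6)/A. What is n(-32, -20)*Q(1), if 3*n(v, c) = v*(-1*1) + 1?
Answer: -297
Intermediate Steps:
n(v, c) = ⅓ - v/3 (n(v, c) = (v*(-1*1) + 1)/3 = (v*(-1) + 1)/3 = (-v + 1)/3 = (1 - v)/3 = ⅓ - v/3)
Q(A) = 24 - 3*(6 + A² + 10*A)/A (Q(A) = 24 - 3*((A² + 10*A) + 6)/A = 24 - 3*(6 + A² + 10*A)/A)
n(-32, -20)*Q(1) = (⅓ - ⅓*(-32))*(-6 - 18/1 - 3*1) = (⅓ + 32/3)*(-6 - 18*1 - 3) = 11*(-6 - 18 - 3) = 11*(-27) = -297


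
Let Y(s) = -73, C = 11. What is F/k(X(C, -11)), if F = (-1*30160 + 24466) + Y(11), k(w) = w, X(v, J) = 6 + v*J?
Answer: 5767/115 ≈ 50.148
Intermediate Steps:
X(v, J) = 6 + J*v
F = -5767 (F = (-1*30160 + 24466) - 73 = (-30160 + 24466) - 73 = -5694 - 73 = -5767)
F/k(X(C, -11)) = -5767/(6 - 11*11) = -5767/(6 - 121) = -5767/(-115) = -5767*(-1/115) = 5767/115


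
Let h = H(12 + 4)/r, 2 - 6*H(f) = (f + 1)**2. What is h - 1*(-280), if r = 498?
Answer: 836353/2988 ≈ 279.90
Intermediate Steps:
H(f) = 1/3 - (1 + f)**2/6 (H(f) = 1/3 - (f + 1)**2/6 = 1/3 - (1 + f)**2/6)
h = -287/2988 (h = (1/3 - (1 + (12 + 4))**2/6)/498 = (1/3 - (1 + 16)**2/6)*(1/498) = (1/3 - 1/6*17**2)*(1/498) = (1/3 - 1/6*289)*(1/498) = (1/3 - 289/6)*(1/498) = -287/6*1/498 = -287/2988 ≈ -0.096051)
h - 1*(-280) = -287/2988 - 1*(-280) = -287/2988 + 280 = 836353/2988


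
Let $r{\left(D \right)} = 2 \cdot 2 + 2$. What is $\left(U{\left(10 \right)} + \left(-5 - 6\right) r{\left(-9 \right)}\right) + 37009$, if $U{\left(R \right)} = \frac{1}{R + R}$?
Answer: $\frac{738861}{20} \approx 36943.0$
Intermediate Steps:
$r{\left(D \right)} = 6$ ($r{\left(D \right)} = 4 + 2 = 6$)
$U{\left(R \right)} = \frac{1}{2 R}$
$\left(U{\left(10 \right)} + \left(-5 - 6\right) r{\left(-9 \right)}\right) + 37009 = \left(\frac{1}{2 \cdot 10} + \left(-5 - 6\right) 6\right) + 37009 = \left(\frac{1}{2} \cdot \frac{1}{10} + \left(-5 - 6\right) 6\right) + 37009 = \left(\frac{1}{20} - 66\right) + 37009 = - \frac{1319}{20} + 37009 = \frac{738861}{20}$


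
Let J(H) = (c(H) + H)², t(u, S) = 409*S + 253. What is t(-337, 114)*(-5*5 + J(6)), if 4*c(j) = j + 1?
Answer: 26299119/16 ≈ 1.6437e+6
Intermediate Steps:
t(u, S) = 253 + 409*S
c(j) = ¼ + j/4 (c(j) = (j + 1)/4 = (1 + j)/4 = ¼ + j/4)
J(H) = (¼ + 5*H/4)² (J(H) = ((¼ + H/4) + H)² = (¼ + 5*H/4)²)
t(-337, 114)*(-5*5 + J(6)) = (253 + 409*114)*(-5*5 + (1 + 5*6)²/16) = (253 + 46626)*(-25 + (1 + 30)²/16) = 46879*(-25 + (1/16)*31²) = 46879*(-25 + (1/16)*961) = 46879*(-25 + 961/16) = 46879*(561/16) = 26299119/16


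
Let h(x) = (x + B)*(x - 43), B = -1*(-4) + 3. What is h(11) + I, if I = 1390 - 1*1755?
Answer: -941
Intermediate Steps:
I = -365 (I = 1390 - 1755 = -365)
B = 7 (B = 4 + 3 = 7)
h(x) = (-43 + x)*(7 + x) (h(x) = (x + 7)*(x - 43) = (7 + x)*(-43 + x) = (-43 + x)*(7 + x))
h(11) + I = (-301 + 11² - 36*11) - 365 = (-301 + 121 - 396) - 365 = -576 - 365 = -941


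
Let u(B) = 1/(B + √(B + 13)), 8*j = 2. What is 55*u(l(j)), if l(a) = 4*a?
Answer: -55/13 + 55*√14/13 ≈ 11.599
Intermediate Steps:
j = ¼ (j = (⅛)*2 = ¼ ≈ 0.25000)
u(B) = 1/(B + √(13 + B))
55*u(l(j)) = 55/(4*(¼) + √(13 + 4*(¼))) = 55/(1 + √(13 + 1)) = 55/(1 + √14)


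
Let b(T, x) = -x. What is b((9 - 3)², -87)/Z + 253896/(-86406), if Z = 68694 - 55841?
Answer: -542634661/185096053 ≈ -2.9316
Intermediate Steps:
Z = 12853
b((9 - 3)², -87)/Z + 253896/(-86406) = -1*(-87)/12853 + 253896/(-86406) = 87*(1/12853) + 253896*(-1/86406) = 87/12853 - 42316/14401 = -542634661/185096053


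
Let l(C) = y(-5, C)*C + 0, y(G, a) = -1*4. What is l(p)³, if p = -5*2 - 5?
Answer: 216000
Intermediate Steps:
y(G, a) = -4
p = -15 (p = -10 - 5 = -15)
l(C) = -4*C (l(C) = -4*C + 0 = -4*C)
l(p)³ = (-4*(-15))³ = 60³ = 216000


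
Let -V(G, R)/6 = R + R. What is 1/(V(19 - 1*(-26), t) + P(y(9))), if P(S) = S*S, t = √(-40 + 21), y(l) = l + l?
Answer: 9/2992 + I*√19/8976 ≈ 0.003008 + 0.00048562*I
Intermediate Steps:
y(l) = 2*l
t = I*√19 (t = √(-19) = I*√19 ≈ 4.3589*I)
V(G, R) = -12*R (V(G, R) = -6*(R + R) = -12*R)
P(S) = S²
1/(V(19 - 1*(-26), t) + P(y(9))) = 1/(-12*I*√19 + (2*9)²) = 1/(-12*I*√19 + 18²) = 1/(-12*I*√19 + 324) = 1/(324 - 12*I*√19)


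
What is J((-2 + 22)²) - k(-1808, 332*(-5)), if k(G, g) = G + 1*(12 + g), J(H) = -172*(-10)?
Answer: 5176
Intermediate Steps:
J(H) = 1720
k(G, g) = 12 + G + g (k(G, g) = G + (12 + g) = 12 + G + g)
J((-2 + 22)²) - k(-1808, 332*(-5)) = 1720 - (12 - 1808 + 332*(-5)) = 1720 - (12 - 1808 - 1660) = 1720 - 1*(-3456) = 1720 + 3456 = 5176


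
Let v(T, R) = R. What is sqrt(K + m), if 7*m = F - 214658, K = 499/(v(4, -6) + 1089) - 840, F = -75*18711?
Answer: 22*I*sqrt(76304634)/399 ≈ 481.64*I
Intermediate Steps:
F = -1403325
K = -909221/1083 (K = 499/(-6 + 1089) - 840 = 499/1083 - 840 = -909221/1083 ≈ -839.54)
m = -1617983/7 (m = (-1403325 - 214658)/7 = (1/7)*(-1617983) = -1617983/7 ≈ -2.3114e+5)
sqrt(K + m) = sqrt(-909221/1083 - 1617983/7) = sqrt(-1758640136/7581) = 22*I*sqrt(76304634)/399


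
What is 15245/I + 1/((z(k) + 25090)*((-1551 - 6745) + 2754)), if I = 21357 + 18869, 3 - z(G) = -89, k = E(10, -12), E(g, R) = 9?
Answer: 1063785743777/2806943006772 ≈ 0.37898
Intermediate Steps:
k = 9
z(G) = 92 (z(G) = 3 - 1*(-89) = 3 + 89 = 92)
I = 40226
15245/I + 1/((z(k) + 25090)*((-1551 - 6745) + 2754)) = 15245/40226 + 1/((92 + 25090)*((-1551 - 6745) + 2754)) = 15245*(1/40226) + 1/(25182*(-8296 + 2754)) = 15245/40226 + (1/25182)/(-5542) = 15245/40226 + (1/25182)*(-1/5542) = 15245/40226 - 1/139558644 = 1063785743777/2806943006772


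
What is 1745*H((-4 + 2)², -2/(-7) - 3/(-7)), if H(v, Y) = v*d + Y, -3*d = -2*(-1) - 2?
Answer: 8725/7 ≈ 1246.4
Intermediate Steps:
d = 0 (d = -(-2*(-1) - 2)/3 = -(2 - 2)/3 = -⅓*0 = 0)
H(v, Y) = Y (H(v, Y) = v*0 + Y = 0 + Y = Y)
1745*H((-4 + 2)², -2/(-7) - 3/(-7)) = 1745*(-2/(-7) - 3/(-7)) = 1745*(-2*(-⅐) - 3*(-⅐)) = 1745*(2/7 + 3/7) = 1745*(5/7) = 8725/7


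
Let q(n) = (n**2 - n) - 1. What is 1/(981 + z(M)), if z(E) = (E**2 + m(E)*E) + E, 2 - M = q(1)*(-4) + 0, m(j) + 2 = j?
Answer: 1/991 ≈ 0.0010091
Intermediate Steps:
m(j) = -2 + j
q(n) = -1 + n**2 - n
M = -2 (M = 2 - ((-1 + 1**2 - 1*1)*(-4) + 0) = 2 - ((-1 + 1 - 1)*(-4) + 0) = 2 - (-1*(-4) + 0) = 2 - (4 + 0) = 2 - 1*4 = 2 - 4 = -2)
z(E) = E + E**2 + E*(-2 + E) (z(E) = (E**2 + (-2 + E)*E) + E = (E**2 + E*(-2 + E)) + E = E + E**2 + E*(-2 + E))
1/(981 + z(M)) = 1/(981 - 2*(-1 + 2*(-2))) = 1/(981 - 2*(-1 - 4)) = 1/(981 - 2*(-5)) = 1/(981 + 10) = 1/991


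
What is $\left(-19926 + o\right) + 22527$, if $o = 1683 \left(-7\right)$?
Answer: $-9180$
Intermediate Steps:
$o = -11781$
$\left(-19926 + o\right) + 22527 = \left(-19926 - 11781\right) + 22527 = -31707 + 22527 = -9180$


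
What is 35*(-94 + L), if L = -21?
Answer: -4025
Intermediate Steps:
35*(-94 + L) = 35*(-94 - 21) = 35*(-115) = -4025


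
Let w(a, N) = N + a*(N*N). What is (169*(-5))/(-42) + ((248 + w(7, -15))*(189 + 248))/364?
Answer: 1196129/546 ≈ 2190.7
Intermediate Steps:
w(a, N) = N + a*N²
(169*(-5))/(-42) + ((248 + w(7, -15))*(189 + 248))/364 = (169*(-5))/(-42) + ((248 - 15*(1 - 15*7))*(189 + 248))/364 = -845*(-1/42) + ((248 - 15*(1 - 105))*437)*(1/364) = 845/42 + ((248 - 15*(-104))*437)*(1/364) = 845/42 + ((248 + 1560)*437)*(1/364) = 845/42 + (1808*437)*(1/364) = 845/42 + 790096*(1/364) = 845/42 + 197524/91 = 1196129/546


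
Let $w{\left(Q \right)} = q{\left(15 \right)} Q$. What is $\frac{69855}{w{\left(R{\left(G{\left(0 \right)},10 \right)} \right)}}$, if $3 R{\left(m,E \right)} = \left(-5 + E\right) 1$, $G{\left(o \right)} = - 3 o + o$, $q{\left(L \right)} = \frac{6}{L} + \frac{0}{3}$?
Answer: $\frac{209565}{2} \approx 1.0478 \cdot 10^{5}$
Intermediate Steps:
$q{\left(L \right)} = \frac{6}{L}$ ($q{\left(L \right)} = \frac{6}{L} + 0 \cdot \frac{1}{3} = \frac{6}{L} + 0 = \frac{6}{L}$)
$G{\left(o \right)} = - 2 o$
$R{\left(m,E \right)} = - \frac{5}{3} + \frac{E}{3}$ ($R{\left(m,E \right)} = \frac{\left(-5 + E\right) 1}{3} = \frac{-5 + E}{3} = - \frac{5}{3} + \frac{E}{3}$)
$w{\left(Q \right)} = \frac{2 Q}{5}$ ($w{\left(Q \right)} = \frac{6}{15} Q = 6 \cdot \frac{1}{15} Q = \frac{2 Q}{5}$)
$\frac{69855}{w{\left(R{\left(G{\left(0 \right)},10 \right)} \right)}} = \frac{69855}{\frac{2}{5} \left(- \frac{5}{3} + \frac{1}{3} \cdot 10\right)} = \frac{69855}{\frac{2}{5} \left(- \frac{5}{3} + \frac{10}{3}\right)} = \frac{69855}{\frac{2}{5} \cdot \frac{5}{3}} = \frac{69855}{\frac{2}{3}} = 69855 \cdot \frac{3}{2} = \frac{209565}{2}$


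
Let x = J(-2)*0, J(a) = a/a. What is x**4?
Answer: 0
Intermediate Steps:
J(a) = 1
x = 0 (x = 1*0 = 0)
x**4 = 0**4 = 0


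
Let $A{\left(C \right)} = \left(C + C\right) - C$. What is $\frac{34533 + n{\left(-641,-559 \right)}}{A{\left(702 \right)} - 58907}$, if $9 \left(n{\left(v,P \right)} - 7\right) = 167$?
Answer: $- \frac{311027}{523845} \approx -0.59374$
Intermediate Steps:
$A{\left(C \right)} = C$ ($A{\left(C \right)} = 2 C - C = C$)
$n{\left(v,P \right)} = \frac{230}{9}$ ($n{\left(v,P \right)} = 7 + \frac{1}{9} \cdot 167 = 7 + \frac{167}{9} = \frac{230}{9}$)
$\frac{34533 + n{\left(-641,-559 \right)}}{A{\left(702 \right)} - 58907} = \frac{34533 + \frac{230}{9}}{702 - 58907} = \frac{311027}{9 \left(-58205\right)} = \frac{311027}{9} \left(- \frac{1}{58205}\right) = - \frac{311027}{523845}$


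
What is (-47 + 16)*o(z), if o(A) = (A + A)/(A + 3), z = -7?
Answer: -217/2 ≈ -108.50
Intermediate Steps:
o(A) = 2*A/(3 + A) (o(A) = (2*A)/(3 + A) = 2*A/(3 + A))
(-47 + 16)*o(z) = (-47 + 16)*(2*(-7)/(3 - 7)) = -62*(-7)/(-4) = -62*(-7)*(-1)/4 = -31*7/2 = -217/2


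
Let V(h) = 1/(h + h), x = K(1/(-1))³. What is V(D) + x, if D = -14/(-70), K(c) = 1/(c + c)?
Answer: 19/8 ≈ 2.3750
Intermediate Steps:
K(c) = 1/(2*c)
x = -⅛ (x = (1/(2*(1/(-1))))³ = ((½)/(-1))³ = ((½)*(-1))³ = (-½)³ = -⅛ ≈ -0.12500)
D = ⅕ (D = -14*(-1/70) = ⅕ ≈ 0.20000)
V(h) = 1/(2*h)
V(D) + x = 1/(2*(⅕)) - ⅛ = (½)*5 - ⅛ = 5/2 - ⅛ = 19/8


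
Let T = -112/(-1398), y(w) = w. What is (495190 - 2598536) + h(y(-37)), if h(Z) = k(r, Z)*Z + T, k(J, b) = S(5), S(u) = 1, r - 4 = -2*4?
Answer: -1470264661/699 ≈ -2.1034e+6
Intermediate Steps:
r = -4 (r = 4 - 2*4 = 4 - 8 = -4)
T = 56/699 (T = -112*(-1/1398) = 56/699 ≈ 0.080114)
k(J, b) = 1
h(Z) = 56/699 + Z (h(Z) = 1*Z + 56/699 = Z + 56/699 = 56/699 + Z)
(495190 - 2598536) + h(y(-37)) = (495190 - 2598536) + (56/699 - 37) = -2103346 - 25807/699 = -1470264661/699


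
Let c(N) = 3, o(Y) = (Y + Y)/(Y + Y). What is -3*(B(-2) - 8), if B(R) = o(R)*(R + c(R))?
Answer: 21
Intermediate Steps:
o(Y) = 1 (o(Y) = (2*Y)/((2*Y)) = (2*Y)*(1/(2*Y)) = 1)
B(R) = 3 + R (B(R) = 1*(R + 3) = 1*(3 + R) = 3 + R)
-3*(B(-2) - 8) = -3*((3 - 2) - 8) = -3*(1 - 8) = -3*(-7) = 21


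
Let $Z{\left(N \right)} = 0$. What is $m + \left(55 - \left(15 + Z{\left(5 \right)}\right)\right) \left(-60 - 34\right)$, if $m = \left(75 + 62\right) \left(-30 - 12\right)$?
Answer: $-9514$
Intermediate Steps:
$m = -5754$ ($m = 137 \left(-42\right) = -5754$)
$m + \left(55 - \left(15 + Z{\left(5 \right)}\right)\right) \left(-60 - 34\right) = -5754 + \left(55 - 15\right) \left(-60 - 34\right) = -5754 + \left(55 + \left(-15 + 0\right)\right) \left(-94\right) = -5754 + \left(55 - 15\right) \left(-94\right) = -5754 + 40 \left(-94\right) = -5754 - 3760 = -9514$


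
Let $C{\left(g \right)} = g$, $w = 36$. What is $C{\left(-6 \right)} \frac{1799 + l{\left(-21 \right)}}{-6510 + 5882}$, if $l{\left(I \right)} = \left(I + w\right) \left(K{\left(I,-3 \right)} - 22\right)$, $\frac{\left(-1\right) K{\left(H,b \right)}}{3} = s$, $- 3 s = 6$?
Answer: $\frac{4677}{314} \approx 14.895$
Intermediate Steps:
$s = -2$ ($s = \left(- \frac{1}{3}\right) 6 = -2$)
$K{\left(H,b \right)} = 6$ ($K{\left(H,b \right)} = \left(-3\right) \left(-2\right) = 6$)
$l{\left(I \right)} = -576 - 16 I$ ($l{\left(I \right)} = \left(I + 36\right) \left(6 - 22\right) = \left(36 + I\right) \left(-16\right) = -576 - 16 I$)
$C{\left(-6 \right)} \frac{1799 + l{\left(-21 \right)}}{-6510 + 5882} = - 6 \frac{1799 - 240}{-6510 + 5882} = - 6 \frac{1799 + \left(-576 + 336\right)}{-628} = - 6 \left(1799 - 240\right) \left(- \frac{1}{628}\right) = - 6 \cdot 1559 \left(- \frac{1}{628}\right) = \left(-6\right) \left(- \frac{1559}{628}\right) = \frac{4677}{314}$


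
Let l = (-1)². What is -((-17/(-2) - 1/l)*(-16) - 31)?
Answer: 151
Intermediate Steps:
l = 1
-((-17/(-2) - 1/l)*(-16) - 31) = -((-17/(-2) - 1/1)*(-16) - 31) = -((-17*(-½) - 1*1)*(-16) - 31) = -((17/2 - 1)*(-16) - 31) = -((15/2)*(-16) - 31) = -(-120 - 31) = -1*(-151) = 151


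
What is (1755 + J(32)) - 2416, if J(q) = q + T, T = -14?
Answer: -643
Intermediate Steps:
J(q) = -14 + q (J(q) = q - 14 = -14 + q)
(1755 + J(32)) - 2416 = (1755 + (-14 + 32)) - 2416 = (1755 + 18) - 2416 = 1773 - 2416 = -643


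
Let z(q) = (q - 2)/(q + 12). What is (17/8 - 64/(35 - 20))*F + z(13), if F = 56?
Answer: -8962/75 ≈ -119.49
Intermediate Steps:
z(q) = (-2 + q)/(12 + q)
(17/8 - 64/(35 - 20))*F + z(13) = (17/8 - 64/(35 - 20))*56 + (-2 + 13)/(12 + 13) = (17*(⅛) - 64/15)*56 + 11/25 = (17/8 - 64*1/15)*56 + (1/25)*11 = (17/8 - 64/15)*56 + 11/25 = -257/120*56 + 11/25 = -1799/15 + 11/25 = -8962/75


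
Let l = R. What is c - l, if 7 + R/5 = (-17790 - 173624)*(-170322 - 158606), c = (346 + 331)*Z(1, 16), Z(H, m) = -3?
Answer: -314807122956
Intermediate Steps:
c = -2031 (c = (346 + 331)*(-3) = 677*(-3) = -2031)
R = 314807120925 (R = -35 + 5*((-17790 - 173624)*(-170322 - 158606)) = -35 + 5*(-191414*(-328928)) = -35 + 5*62961424192 = -35 + 314807120960 = 314807120925)
l = 314807120925
c - l = -2031 - 1*314807120925 = -2031 - 314807120925 = -314807122956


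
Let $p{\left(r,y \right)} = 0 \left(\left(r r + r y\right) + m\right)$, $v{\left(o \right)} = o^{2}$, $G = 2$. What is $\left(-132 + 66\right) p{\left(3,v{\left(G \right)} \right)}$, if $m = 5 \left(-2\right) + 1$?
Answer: $0$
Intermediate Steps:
$m = -9$ ($m = -10 + 1 = -9$)
$p{\left(r,y \right)} = 0$ ($p{\left(r,y \right)} = 0 \left(\left(r r + r y\right) - 9\right) = 0 \left(\left(r^{2} + r y\right) - 9\right) = 0 \left(-9 + r^{2} + r y\right) = 0$)
$\left(-132 + 66\right) p{\left(3,v{\left(G \right)} \right)} = \left(-132 + 66\right) 0 = \left(-66\right) 0 = 0$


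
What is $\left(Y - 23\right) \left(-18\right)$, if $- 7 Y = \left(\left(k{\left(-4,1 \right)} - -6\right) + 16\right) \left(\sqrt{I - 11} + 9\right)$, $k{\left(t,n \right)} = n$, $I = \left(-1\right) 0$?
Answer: $\frac{6624}{7} + \frac{414 i \sqrt{11}}{7} \approx 946.29 + 196.15 i$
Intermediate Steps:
$I = 0$
$Y = - \frac{207}{7} - \frac{23 i \sqrt{11}}{7}$ ($Y = - \frac{\left(\left(1 - -6\right) + 16\right) \left(\sqrt{0 - 11} + 9\right)}{7} = - \frac{\left(\left(1 + 6\right) + 16\right) \left(\sqrt{-11} + 9\right)}{7} = - \frac{\left(7 + 16\right) \left(i \sqrt{11} + 9\right)}{7} = - \frac{23 \left(9 + i \sqrt{11}\right)}{7} = - \frac{207 + 23 i \sqrt{11}}{7} = - \frac{207}{7} - \frac{23 i \sqrt{11}}{7} \approx -29.571 - 10.897 i$)
$\left(Y - 23\right) \left(-18\right) = \left(\left(- \frac{207}{7} - \frac{23 i \sqrt{11}}{7}\right) - 23\right) \left(-18\right) = \left(- \frac{368}{7} - \frac{23 i \sqrt{11}}{7}\right) \left(-18\right) = \frac{6624}{7} + \frac{414 i \sqrt{11}}{7}$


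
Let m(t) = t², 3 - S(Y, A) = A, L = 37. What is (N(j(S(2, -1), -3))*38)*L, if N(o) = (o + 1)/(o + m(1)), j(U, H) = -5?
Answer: 1406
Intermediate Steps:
S(Y, A) = 3 - A
N(o) = 1 (N(o) = (o + 1)/(o + 1²) = (1 + o)/(o + 1) = (1 + o)/(1 + o) = 1)
(N(j(S(2, -1), -3))*38)*L = (1*38)*37 = 38*37 = 1406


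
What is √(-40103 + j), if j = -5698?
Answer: 3*I*√5089 ≈ 214.01*I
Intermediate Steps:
√(-40103 + j) = √(-40103 - 5698) = √(-45801) = 3*I*√5089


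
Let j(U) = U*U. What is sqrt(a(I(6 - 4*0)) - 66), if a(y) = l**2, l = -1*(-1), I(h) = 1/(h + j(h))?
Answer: I*sqrt(65) ≈ 8.0623*I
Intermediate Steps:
j(U) = U**2
I(h) = 1/(h + h**2)
l = 1
a(y) = 1 (a(y) = 1**2 = 1)
sqrt(a(I(6 - 4*0)) - 66) = sqrt(1 - 66) = sqrt(-65) = I*sqrt(65)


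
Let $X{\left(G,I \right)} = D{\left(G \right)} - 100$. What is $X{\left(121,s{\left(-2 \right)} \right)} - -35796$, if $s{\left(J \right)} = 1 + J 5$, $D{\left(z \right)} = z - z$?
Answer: $35696$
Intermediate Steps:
$D{\left(z \right)} = 0$
$s{\left(J \right)} = 1 + 5 J$
$X{\left(G,I \right)} = -100$ ($X{\left(G,I \right)} = 0 - 100 = -100$)
$X{\left(121,s{\left(-2 \right)} \right)} - -35796 = -100 - -35796 = -100 + 35796 = 35696$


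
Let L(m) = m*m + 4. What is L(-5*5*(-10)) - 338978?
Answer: -276474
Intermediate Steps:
L(m) = 4 + m**2 (L(m) = m**2 + 4 = 4 + m**2)
L(-5*5*(-10)) - 338978 = (4 + (-5*5*(-10))**2) - 338978 = (4 + (-25*(-10))**2) - 338978 = (4 + 250**2) - 338978 = (4 + 62500) - 338978 = 62504 - 338978 = -276474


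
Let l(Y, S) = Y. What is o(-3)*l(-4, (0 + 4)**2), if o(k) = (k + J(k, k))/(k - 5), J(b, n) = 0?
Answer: -3/2 ≈ -1.5000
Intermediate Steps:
o(k) = k/(-5 + k) (o(k) = (k + 0)/(k - 5) = k/(-5 + k))
o(-3)*l(-4, (0 + 4)**2) = -3/(-5 - 3)*(-4) = -3/(-8)*(-4) = -3*(-1/8)*(-4) = (3/8)*(-4) = -3/2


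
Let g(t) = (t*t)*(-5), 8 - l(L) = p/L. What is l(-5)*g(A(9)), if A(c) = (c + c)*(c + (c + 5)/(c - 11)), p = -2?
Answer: -49248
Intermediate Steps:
l(L) = 8 + 2/L (l(L) = 8 - (-2)/L = 8 + 2/L)
A(c) = 2*c*(c + (5 + c)/(-11 + c)) (A(c) = (2*c)*(c + (5 + c)/(-11 + c)) = 2*c*(c + (5 + c)/(-11 + c)))
g(t) = -5*t**2 (g(t) = t**2*(-5) = -5*t**2)
l(-5)*g(A(9)) = (8 + 2/(-5))*(-5*324*(5 + 9**2 - 10*9)**2/(-11 + 9)**2) = (8 + 2*(-1/5))*(-5*81*(5 + 81 - 90)**2) = (8 - 2/5)*(-5*(2*9*(-1/2)*(-4))**2) = 38*(-5*36**2)/5 = 38*(-5*1296)/5 = (38/5)*(-6480) = -49248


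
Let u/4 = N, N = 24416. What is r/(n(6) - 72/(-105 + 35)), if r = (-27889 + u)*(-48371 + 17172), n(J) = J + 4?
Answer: -76191857875/386 ≈ -1.9739e+8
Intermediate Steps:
n(J) = 4 + J
u = 97664 (u = 4*24416 = 97664)
r = -2176910225 (r = (-27889 + 97664)*(-48371 + 17172) = 69775*(-31199) = -2176910225)
r/(n(6) - 72/(-105 + 35)) = -2176910225/((4 + 6) - 72/(-105 + 35)) = -2176910225/(10 - 72/(-70)) = -2176910225/(10 - 72*(-1/70)) = -2176910225/(10 + 36/35) = -2176910225/386/35 = -2176910225*35/386 = -76191857875/386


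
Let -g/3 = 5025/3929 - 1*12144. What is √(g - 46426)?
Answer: I*√154337017429/3929 ≈ 99.989*I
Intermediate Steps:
g = 143126253/3929 (g = -3*(5025/3929 - 1*12144) = -3*(5025*(1/3929) - 12144) = -3*(5025/3929 - 12144) = -3*(-47708751/3929) = 143126253/3929 ≈ 36428.)
√(g - 46426) = √(143126253/3929 - 46426) = √(-39281501/3929) = I*√154337017429/3929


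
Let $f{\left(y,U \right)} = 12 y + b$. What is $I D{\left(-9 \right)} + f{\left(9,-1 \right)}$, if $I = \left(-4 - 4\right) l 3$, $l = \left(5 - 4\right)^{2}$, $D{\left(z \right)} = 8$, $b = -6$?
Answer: $-90$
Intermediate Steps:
$f{\left(y,U \right)} = -6 + 12 y$ ($f{\left(y,U \right)} = 12 y - 6 = -6 + 12 y$)
$l = 1$ ($l = 1^{2} = 1$)
$I = -24$ ($I = \left(-4 - 4\right) 1 \cdot 3 = \left(-8\right) 1 \cdot 3 = \left(-8\right) 3 = -24$)
$I D{\left(-9 \right)} + f{\left(9,-1 \right)} = \left(-24\right) 8 + \left(-6 + 12 \cdot 9\right) = -192 + \left(-6 + 108\right) = -192 + 102 = -90$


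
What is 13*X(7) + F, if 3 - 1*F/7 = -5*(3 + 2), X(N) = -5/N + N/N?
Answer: 1398/7 ≈ 199.71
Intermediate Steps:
X(N) = 1 - 5/N (X(N) = -5/N + 1 = 1 - 5/N)
F = 196 (F = 21 - (-35)*(3 + 2) = 21 - (-35)*5 = 21 - 7*(-25) = 21 + 175 = 196)
13*X(7) + F = 13*((-5 + 7)/7) + 196 = 13*((⅐)*2) + 196 = 13*(2/7) + 196 = 26/7 + 196 = 1398/7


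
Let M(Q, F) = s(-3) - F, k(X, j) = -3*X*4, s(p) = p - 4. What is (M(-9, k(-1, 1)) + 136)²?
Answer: 13689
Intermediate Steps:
s(p) = -4 + p
k(X, j) = -12*X
M(Q, F) = -7 - F (M(Q, F) = (-4 - 3) - F = -7 - F)
(M(-9, k(-1, 1)) + 136)² = ((-7 - (-12)*(-1)) + 136)² = ((-7 - 1*12) + 136)² = ((-7 - 12) + 136)² = (-19 + 136)² = 117² = 13689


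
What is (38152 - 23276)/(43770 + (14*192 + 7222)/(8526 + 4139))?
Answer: 9420227/27717848 ≈ 0.33986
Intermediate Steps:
(38152 - 23276)/(43770 + (14*192 + 7222)/(8526 + 4139)) = 14876/(43770 + (2688 + 7222)/12665) = 14876/(43770 + 9910*(1/12665)) = 14876/(43770 + 1982/2533) = 14876/(110871392/2533) = 14876*(2533/110871392) = 9420227/27717848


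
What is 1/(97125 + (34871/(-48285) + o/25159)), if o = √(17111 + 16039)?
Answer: 71665317386333891455545/6960442195089183924256352123 - 293283648898875*√1326/13920884390178367848512704246 ≈ 1.0296e-5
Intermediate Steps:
o = 5*√1326 (o = √33150 = 5*√1326 ≈ 182.07)
1/(97125 + (34871/(-48285) + o/25159)) = 1/(97125 + (34871/(-48285) + (5*√1326)/25159)) = 1/(97125 + (34871*(-1/48285) + (5*√1326)*(1/25159))) = 1/(97125 + (-34871/48285 + 5*√1326/25159)) = 1/(4689645754/48285 + 5*√1326/25159)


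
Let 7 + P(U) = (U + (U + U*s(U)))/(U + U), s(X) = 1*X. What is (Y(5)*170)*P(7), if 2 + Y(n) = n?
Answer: -1275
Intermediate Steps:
Y(n) = -2 + n
s(X) = X
P(U) = -7 + (U**2 + 2*U)/(2*U) (P(U) = -7 + (U + (U + U*U))/(U + U) = -7 + (U + (U + U**2))/((2*U)) = -7 + (U**2 + 2*U)*(1/(2*U)) = -7 + (U**2 + 2*U)/(2*U))
(Y(5)*170)*P(7) = ((-2 + 5)*170)*(-6 + (1/2)*7) = (3*170)*(-6 + 7/2) = 510*(-5/2) = -1275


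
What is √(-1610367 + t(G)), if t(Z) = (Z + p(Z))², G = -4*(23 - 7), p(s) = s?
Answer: I*√1593983 ≈ 1262.5*I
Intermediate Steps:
G = -64 (G = -4*16 = -64)
t(Z) = 4*Z² (t(Z) = (Z + Z)² = (2*Z)² = 4*Z²)
√(-1610367 + t(G)) = √(-1610367 + 4*(-64)²) = √(-1610367 + 4*4096) = √(-1610367 + 16384) = √(-1593983) = I*√1593983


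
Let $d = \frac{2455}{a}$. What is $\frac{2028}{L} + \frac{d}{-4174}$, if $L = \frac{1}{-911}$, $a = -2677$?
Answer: $- \frac{20643681192929}{11173798} \approx -1.8475 \cdot 10^{6}$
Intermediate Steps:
$d = - \frac{2455}{2677}$ ($d = \frac{2455}{-2677} = 2455 \left(- \frac{1}{2677}\right) = - \frac{2455}{2677} \approx -0.91707$)
$L = - \frac{1}{911} \approx -0.0010977$
$\frac{2028}{L} + \frac{d}{-4174} = \frac{2028}{- \frac{1}{911}} - \frac{2455}{2677 \left(-4174\right)} = 2028 \left(-911\right) - - \frac{2455}{11173798} = -1847508 + \frac{2455}{11173798} = - \frac{20643681192929}{11173798}$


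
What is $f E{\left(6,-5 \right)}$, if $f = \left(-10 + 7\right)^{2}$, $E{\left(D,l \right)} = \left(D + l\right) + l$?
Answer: $-36$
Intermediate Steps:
$E{\left(D,l \right)} = D + 2 l$
$f = 9$ ($f = \left(-3\right)^{2} = 9$)
$f E{\left(6,-5 \right)} = 9 \left(6 + 2 \left(-5\right)\right) = 9 \left(6 - 10\right) = 9 \left(-4\right) = -36$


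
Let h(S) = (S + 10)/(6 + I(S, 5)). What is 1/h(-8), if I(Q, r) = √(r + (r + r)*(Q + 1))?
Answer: 3 + I*√65/2 ≈ 3.0 + 4.0311*I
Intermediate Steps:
I(Q, r) = √(r + 2*r*(1 + Q)) (I(Q, r) = √(r + (2*r)*(1 + Q)) = √(r + 2*r*(1 + Q)))
h(S) = (10 + S)/(6 + √(15 + 10*S)) (h(S) = (S + 10)/(6 + √(5*(3 + 2*S))) = (10 + S)/(6 + √(15 + 10*S)))
1/h(-8) = 1/((10 - 8)/(6 + √5*√(3 + 2*(-8)))) = 1/(2/(6 + √5*√(3 - 16))) = 1/(2/(6 + √5*√(-13))) = 1/(2/(6 + √5*(I*√13))) = 1/(2/(6 + I*√65)) = 3 + I*√65/2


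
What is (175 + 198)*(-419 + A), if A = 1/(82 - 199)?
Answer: -18285952/117 ≈ -1.5629e+5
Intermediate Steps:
A = -1/117 (A = 1/(-117) = -1/117 ≈ -0.0085470)
(175 + 198)*(-419 + A) = (175 + 198)*(-419 - 1/117) = 373*(-49024/117) = -18285952/117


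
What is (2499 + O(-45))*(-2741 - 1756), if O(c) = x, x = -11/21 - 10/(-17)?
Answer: -1337356834/119 ≈ -1.1238e+7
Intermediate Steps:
x = 23/357 (x = -11*1/21 - 10*(-1/17) = -11/21 + 10/17 = 23/357 ≈ 0.064426)
O(c) = 23/357
(2499 + O(-45))*(-2741 - 1756) = (2499 + 23/357)*(-2741 - 1756) = (892166/357)*(-4497) = -1337356834/119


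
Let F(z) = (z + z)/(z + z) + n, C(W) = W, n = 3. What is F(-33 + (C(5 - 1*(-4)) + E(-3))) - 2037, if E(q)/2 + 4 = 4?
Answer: -2033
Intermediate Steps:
E(q) = 0 (E(q) = -8 + 2*4 = -8 + 8 = 0)
F(z) = 4 (F(z) = (z + z)/(z + z) + 3 = (2*z)/((2*z)) + 3 = (2*z)*(1/(2*z)) + 3 = 1 + 3 = 4)
F(-33 + (C(5 - 1*(-4)) + E(-3))) - 2037 = 4 - 2037 = -2033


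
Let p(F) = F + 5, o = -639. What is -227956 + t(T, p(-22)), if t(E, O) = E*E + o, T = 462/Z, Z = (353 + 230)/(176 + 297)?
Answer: -247465399/2809 ≈ -88097.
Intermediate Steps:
p(F) = 5 + F
Z = 53/43 (Z = 583/473 = 583*(1/473) = 53/43 ≈ 1.2326)
T = 19866/53 (T = 462/(53/43) = 462*(43/53) = 19866/53 ≈ 374.83)
t(E, O) = -639 + E**2 (t(E, O) = E*E - 639 = E**2 - 639 = -639 + E**2)
-227956 + t(T, p(-22)) = -227956 + (-639 + (19866/53)**2) = -227956 + (-639 + 394657956/2809) = -227956 + 392863005/2809 = -247465399/2809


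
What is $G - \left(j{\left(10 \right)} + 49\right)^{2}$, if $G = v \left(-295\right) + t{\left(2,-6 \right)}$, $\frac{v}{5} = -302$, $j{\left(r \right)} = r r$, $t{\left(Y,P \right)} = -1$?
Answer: $423248$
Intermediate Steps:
$j{\left(r \right)} = r^{2}$
$v = -1510$ ($v = 5 \left(-302\right) = -1510$)
$G = 445449$ ($G = \left(-1510\right) \left(-295\right) - 1 = 445450 - 1 = 445449$)
$G - \left(j{\left(10 \right)} + 49\right)^{2} = 445449 - \left(10^{2} + 49\right)^{2} = 445449 - \left(100 + 49\right)^{2} = 445449 - 149^{2} = 445449 - 22201 = 423248$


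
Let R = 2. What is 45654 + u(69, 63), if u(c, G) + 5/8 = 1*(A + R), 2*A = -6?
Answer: 365219/8 ≈ 45652.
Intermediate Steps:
A = -3 (A = (½)*(-6) = -3)
u(c, G) = -13/8 (u(c, G) = -5/8 + 1*(-3 + 2) = -5/8 + 1*(-1) = -5/8 - 1 = -13/8)
45654 + u(69, 63) = 45654 - 13/8 = 365219/8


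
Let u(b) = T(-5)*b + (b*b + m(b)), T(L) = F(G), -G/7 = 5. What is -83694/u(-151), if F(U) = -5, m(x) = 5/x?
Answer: -12637794/3556951 ≈ -3.5530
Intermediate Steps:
G = -35 (G = -7*5 = -35)
T(L) = -5
u(b) = b² - 5*b + 5/b (u(b) = -5*b + (b*b + 5/b) = -5*b + (b² + 5/b) = b² - 5*b + 5/b)
-83694/u(-151) = -83694*(-151/(5 + (-151)²*(-5 - 151))) = -83694*(-151/(5 + 22801*(-156))) = -83694*(-151/(5 - 3556956)) = -83694/((-1/151*(-3556951))) = -83694/3556951/151 = -83694*151/3556951 = -12637794/3556951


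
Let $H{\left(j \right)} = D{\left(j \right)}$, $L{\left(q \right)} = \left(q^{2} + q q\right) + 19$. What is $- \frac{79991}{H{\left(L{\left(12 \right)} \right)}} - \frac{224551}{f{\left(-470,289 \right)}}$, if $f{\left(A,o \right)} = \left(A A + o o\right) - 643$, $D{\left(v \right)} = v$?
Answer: $- \frac{24368443155}{93259846} \approx -261.3$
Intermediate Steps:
$L{\left(q \right)} = 19 + 2 q^{2}$ ($L{\left(q \right)} = \left(q^{2} + q^{2}\right) + 19 = 2 q^{2} + 19 = 19 + 2 q^{2}$)
$H{\left(j \right)} = j$
$f{\left(A,o \right)} = -643 + A^{2} + o^{2}$ ($f{\left(A,o \right)} = \left(A^{2} + o^{2}\right) - 643 = -643 + A^{2} + o^{2}$)
$- \frac{79991}{H{\left(L{\left(12 \right)} \right)}} - \frac{224551}{f{\left(-470,289 \right)}} = - \frac{79991}{19 + 2 \cdot 12^{2}} - \frac{224551}{-643 + \left(-470\right)^{2} + 289^{2}} = - \frac{79991}{19 + 2 \cdot 144} - \frac{224551}{-643 + 220900 + 83521} = - \frac{79991}{19 + 288} - \frac{224551}{303778} = - \frac{79991}{307} - \frac{224551}{303778} = - \frac{24368443155}{93259846}$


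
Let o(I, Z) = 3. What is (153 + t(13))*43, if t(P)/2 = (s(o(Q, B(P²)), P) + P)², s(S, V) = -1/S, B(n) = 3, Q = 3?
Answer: 183395/9 ≈ 20377.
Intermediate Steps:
t(P) = 2*(-⅓ + P)² (t(P) = 2*(-1/3 + P)² = 2*(-1*⅓ + P)² = 2*(-⅓ + P)²)
(153 + t(13))*43 = (153 + 2*(-1 + 3*13)²/9)*43 = (153 + 2*(-1 + 39)²/9)*43 = (153 + (2/9)*38²)*43 = (153 + (2/9)*1444)*43 = (153 + 2888/9)*43 = (4265/9)*43 = 183395/9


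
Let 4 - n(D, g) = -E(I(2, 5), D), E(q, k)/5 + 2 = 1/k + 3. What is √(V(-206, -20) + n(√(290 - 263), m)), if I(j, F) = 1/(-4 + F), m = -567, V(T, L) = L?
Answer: √(-99 + 5*√3)/3 ≈ 3.1682*I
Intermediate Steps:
E(q, k) = 5 + 5/k (E(q, k) = -10 + 5*(1/k + 3) = -10 + 5*(3 + 1/k) = -10 + (15 + 5/k) = 5 + 5/k)
n(D, g) = 9 + 5/D (n(D, g) = 4 - (-1)*(5 + 5/D) = 4 - (-5 - 5/D) = 4 + (5 + 5/D) = 9 + 5/D)
√(V(-206, -20) + n(√(290 - 263), m)) = √(-20 + (9 + 5/(√(290 - 263)))) = √(-20 + (9 + 5/(√27))) = √(-20 + (9 + 5/((3*√3)))) = √(-20 + (9 + 5*(√3/9))) = √(-20 + (9 + 5*√3/9)) = √(-11 + 5*√3/9)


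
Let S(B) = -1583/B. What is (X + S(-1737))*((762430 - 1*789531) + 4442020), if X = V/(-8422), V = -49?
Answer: 59235581896741/14629014 ≈ 4.0492e+6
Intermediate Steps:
X = 49/8422 (X = -49/(-8422) = -1/8422*(-49) = 49/8422 ≈ 0.0058181)
(X + S(-1737))*((762430 - 1*789531) + 4442020) = (49/8422 - 1583/(-1737))*((762430 - 1*789531) + 4442020) = (49/8422 - 1583*(-1/1737))*((762430 - 789531) + 4442020) = (49/8422 + 1583/1737)*(-27101 + 4442020) = (13417139/14629014)*4414919 = 59235581896741/14629014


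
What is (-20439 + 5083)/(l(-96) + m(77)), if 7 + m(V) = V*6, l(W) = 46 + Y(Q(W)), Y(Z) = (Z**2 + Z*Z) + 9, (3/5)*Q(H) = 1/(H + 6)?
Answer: -22389048/743581 ≈ -30.110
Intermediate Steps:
Q(H) = 5/(3*(6 + H)) (Q(H) = 5/(3*(H + 6)) = 5/(3*(6 + H)))
Y(Z) = 9 + 2*Z**2 (Y(Z) = (Z**2 + Z**2) + 9 = 2*Z**2 + 9 = 9 + 2*Z**2)
l(W) = 55 + 50/(9*(6 + W)**2) (l(W) = 46 + (9 + 2*(5/(3*(6 + W)))**2) = 46 + (9 + 2*(25/(9*(6 + W)**2))) = 46 + (9 + 50/(9*(6 + W)**2)) = 55 + 50/(9*(6 + W)**2))
m(V) = -7 + 6*V (m(V) = -7 + V*6 = -7 + 6*V)
(-20439 + 5083)/(l(-96) + m(77)) = (-20439 + 5083)/((55 + 50/(9*(6 - 96)**2)) + (-7 + 6*77)) = -15356/((55 + (50/9)/(-90)**2) + (-7 + 462)) = -15356/((55 + (50/9)*(1/8100)) + 455) = -15356/((55 + 1/1458) + 455) = -15356/(80191/1458 + 455) = -15356/743581/1458 = -15356*1458/743581 = -22389048/743581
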